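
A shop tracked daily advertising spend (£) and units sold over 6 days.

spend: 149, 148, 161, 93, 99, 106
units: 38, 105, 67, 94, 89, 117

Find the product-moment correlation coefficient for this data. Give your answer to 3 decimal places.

n = 6, Σx = 756, Σy = 510, Σx² = 99712, Σy² = 47404, Σxy = 61944
nΣxy − ΣxΣy = 371664 − 385560 = -13896
nΣx² − (Σx)² = 598272 − 571536 = 26736; nΣy² − (Σy)² = 284424 − 260100 = 24324
r = -13896 / √(26736 × 24324) = -13896 / 25501.4993 ≈ -0.545

-0.545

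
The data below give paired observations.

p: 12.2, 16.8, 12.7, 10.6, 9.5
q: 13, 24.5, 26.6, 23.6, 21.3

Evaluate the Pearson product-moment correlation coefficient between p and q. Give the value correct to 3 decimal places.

n = 5, Σp = 61.8, Σq = 109, Σp² = 794.98, Σq² = 2487.46, Σpq = 1360.53
nΣpq − ΣpΣq = 6802.65 − 6736.2 = 66.45
nΣp² − (Σp)² = 3974.9 − 3819.24 = 155.66; nΣq² − (Σq)² = 12437.3 − 11881 = 556.3
r = 66.45 / √(155.66 × 556.3) = 66.45 / 294.2680 ≈ 0.226

0.226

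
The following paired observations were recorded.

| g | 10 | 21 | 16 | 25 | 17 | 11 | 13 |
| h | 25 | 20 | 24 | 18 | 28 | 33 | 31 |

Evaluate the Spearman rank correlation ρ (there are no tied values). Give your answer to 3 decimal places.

-0.714

Rank g: 1, 6, 4, 7, 5, 2, 3
Rank h: 4, 2, 3, 1, 5, 7, 6
d = rank(g) − rank(h): -3, 4, 1, 6, 0, -5, -3; Σd² = 96
ρ = 1 − 6Σd² / [n(n²−1)] = 1 − 6×96 / (7×48) = 1 − 576/336 ≈ -0.714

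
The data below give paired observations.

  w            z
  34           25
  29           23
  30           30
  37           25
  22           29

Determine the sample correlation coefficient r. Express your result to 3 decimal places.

-0.486

n = 5, Σw = 152, Σz = 132, Σw² = 4750, Σz² = 3520, Σwz = 3980
nΣwz − ΣwΣz = 19900 − 20064 = -164
nΣw² − (Σw)² = 23750 − 23104 = 646; nΣz² − (Σz)² = 17600 − 17424 = 176
r = -164 / √(646 × 176) = -164 / 337.1884 ≈ -0.486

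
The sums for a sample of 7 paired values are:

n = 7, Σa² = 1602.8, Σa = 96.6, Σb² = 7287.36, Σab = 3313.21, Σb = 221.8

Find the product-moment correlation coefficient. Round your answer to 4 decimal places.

0.9540

r = (nΣab − ΣaΣb) / √[(nΣa² − (Σa)²)(nΣb² − (Σb)²)]
Numerator: 7×3313.21 − 96.6×221.8 = 1766.59
Denominator: √[(11219.6 − 9331.56)(51011.52 − 49195.24)] = √[1888.04 × 1816.28] = 1851.8124
r = 1766.59 / 1851.8124 ≈ 0.9540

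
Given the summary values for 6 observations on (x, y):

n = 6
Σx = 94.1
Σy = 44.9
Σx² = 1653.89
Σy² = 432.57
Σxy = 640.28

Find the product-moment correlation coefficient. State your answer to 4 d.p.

-0.4873

r = (nΣxy − ΣxΣy) / √[(nΣx² − (Σx)²)(nΣy² − (Σy)²)]
Numerator: 6×640.28 − 94.1×44.9 = -383.41
Denominator: √[(9923.34 − 8854.81)(2595.42 − 2016.01)] = √[1068.53 × 579.41] = 786.8399
r = -383.41 / 786.8399 ≈ -0.4873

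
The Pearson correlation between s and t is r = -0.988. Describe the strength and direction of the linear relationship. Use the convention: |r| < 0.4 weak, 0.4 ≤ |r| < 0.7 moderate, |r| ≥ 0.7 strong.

strong negative

r = -0.988 < 0 so the relationship is negative.
|r| = 0.988, which falls in the strong range.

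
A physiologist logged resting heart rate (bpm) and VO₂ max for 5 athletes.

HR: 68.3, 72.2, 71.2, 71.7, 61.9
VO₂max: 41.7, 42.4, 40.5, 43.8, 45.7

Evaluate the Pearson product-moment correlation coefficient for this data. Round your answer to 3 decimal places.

n = 5, Σx = 345.3, Σy = 214.1, Σx² = 23919.67, Σy² = 9183.83, Σxy = 14762.28
nΣxy − ΣxΣy = 73811.4 − 73928.73 = -117.33
nΣx² − (Σx)² = 119598.35 − 119232.09 = 366.26; nΣy² − (Σy)² = 45919.15 − 45838.81 = 80.34
r = -117.33 / √(366.26 × 80.34) = -117.33 / 171.5381 ≈ -0.684

-0.684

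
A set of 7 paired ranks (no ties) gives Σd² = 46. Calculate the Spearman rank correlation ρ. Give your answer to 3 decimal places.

0.179

ρ = 1 − 6Σd² / [n(n²−1)] = 1 − 6×46 / (7×48)
  = 1 − 276/336 = 1 − 0.8214 ≈ 0.179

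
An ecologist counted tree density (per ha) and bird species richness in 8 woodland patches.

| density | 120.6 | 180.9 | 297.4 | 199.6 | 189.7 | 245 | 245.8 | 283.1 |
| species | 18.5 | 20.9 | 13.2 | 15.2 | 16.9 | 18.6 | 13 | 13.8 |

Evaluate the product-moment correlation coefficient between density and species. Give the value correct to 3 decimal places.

-0.685

n = 8, Σx = 1762.1, Σy = 130.1, Σx² = 412130.43, Σy² = 2175.35, Σxy = 27836.62
nΣxy − ΣxΣy = 222692.96 − 229249.21 = -6556.25
nΣx² − (Σx)² = 3297043.44 − 3104996.41 = 192047.03; nΣy² − (Σy)² = 17402.8 − 16926.01 = 476.79
r = -6556.25 / √(192047.03 × 476.79) = -6556.25 / 9569.0179 ≈ -0.685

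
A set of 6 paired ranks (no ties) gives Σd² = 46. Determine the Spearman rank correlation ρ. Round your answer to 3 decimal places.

-0.314

ρ = 1 − 6Σd² / [n(n²−1)] = 1 − 6×46 / (6×35)
  = 1 − 276/210 = 1 − 1.3143 ≈ -0.314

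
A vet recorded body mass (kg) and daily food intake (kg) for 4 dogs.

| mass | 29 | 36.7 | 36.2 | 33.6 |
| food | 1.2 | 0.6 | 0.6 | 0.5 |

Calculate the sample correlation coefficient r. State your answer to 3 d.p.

-0.856

n = 4, Σx = 135.5, Σy = 2.9, Σx² = 4627.29, Σy² = 2.41, Σxy = 95.34
nΣxy − ΣxΣy = 381.36 − 392.95 = -11.59
nΣx² − (Σx)² = 18509.16 − 18360.25 = 148.91; nΣy² − (Σy)² = 9.64 − 8.41 = 1.23
r = -11.59 / √(148.91 × 1.23) = -11.59 / 13.5336 ≈ -0.856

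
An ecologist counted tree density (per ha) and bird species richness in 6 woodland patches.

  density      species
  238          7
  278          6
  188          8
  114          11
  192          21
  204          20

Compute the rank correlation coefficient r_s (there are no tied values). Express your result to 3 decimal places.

Rank density: 5, 6, 2, 1, 3, 4
Rank species: 2, 1, 3, 4, 6, 5
d = rank(density) − rank(species): 3, 5, -1, -3, -3, -1; Σd² = 54
ρ = 1 − 6Σd² / [n(n²−1)] = 1 − 6×54 / (6×35) = 1 − 324/210 ≈ -0.543

-0.543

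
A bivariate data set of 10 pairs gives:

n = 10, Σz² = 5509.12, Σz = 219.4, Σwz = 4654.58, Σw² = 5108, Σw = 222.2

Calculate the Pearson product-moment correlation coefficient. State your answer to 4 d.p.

r = (nΣwz − ΣwΣz) / √[(nΣw² − (Σw)²)(nΣz² − (Σz)²)]
Numerator: 10×4654.58 − 222.2×219.4 = -2204.88
Denominator: √[(51080 − 49372.84)(55091.2 − 48136.36)] = √[1707.16 × 6954.84] = 3445.7256
r = -2204.88 / 3445.7256 ≈ -0.6399

-0.6399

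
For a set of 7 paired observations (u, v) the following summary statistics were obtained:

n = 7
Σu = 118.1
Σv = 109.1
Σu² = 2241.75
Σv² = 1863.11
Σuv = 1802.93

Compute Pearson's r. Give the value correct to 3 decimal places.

-0.187

r = (nΣuv − ΣuΣv) / √[(nΣu² − (Σu)²)(nΣv² − (Σv)²)]
Numerator: 7×1802.93 − 118.1×109.1 = -264.2
Denominator: √[(15692.25 − 13947.61)(13041.77 − 11902.81)] = √[1744.64 × 1138.96] = 1409.6365
r = -264.2 / 1409.6365 ≈ -0.187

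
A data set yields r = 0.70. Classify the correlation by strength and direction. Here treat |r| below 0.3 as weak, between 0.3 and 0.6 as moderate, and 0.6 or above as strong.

strong positive

r = 0.70 > 0 so the relationship is positive.
|r| = 0.70, which falls in the strong range.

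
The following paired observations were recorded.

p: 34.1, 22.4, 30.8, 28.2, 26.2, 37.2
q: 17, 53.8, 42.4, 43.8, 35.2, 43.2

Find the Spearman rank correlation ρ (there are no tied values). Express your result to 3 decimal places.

Rank p: 5, 1, 4, 3, 2, 6
Rank q: 1, 6, 3, 5, 2, 4
d = rank(p) − rank(q): 4, -5, 1, -2, 0, 2; Σd² = 50
ρ = 1 − 6Σd² / [n(n²−1)] = 1 − 6×50 / (6×35) = 1 − 300/210 ≈ -0.429

-0.429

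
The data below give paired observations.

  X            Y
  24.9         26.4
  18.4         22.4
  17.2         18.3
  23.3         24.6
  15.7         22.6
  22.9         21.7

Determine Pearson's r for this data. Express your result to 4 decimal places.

0.6712

n = 6, ΣX = 122.4, ΣY = 136, ΣX² = 2568.2, ΣY² = 3120.42, ΣXY = 2809.21
nΣXY − ΣXΣY = 16855.26 − 16646.4 = 208.86
nΣX² − (ΣX)² = 15409.2 − 14981.76 = 427.44; nΣY² − (ΣY)² = 18722.52 − 18496 = 226.52
r = 208.86 / √(427.44 × 226.52) = 208.86 / 311.1651 ≈ 0.6712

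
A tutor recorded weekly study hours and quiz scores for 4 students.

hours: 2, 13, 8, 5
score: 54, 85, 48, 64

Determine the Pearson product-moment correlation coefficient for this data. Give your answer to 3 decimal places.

0.700

n = 4, Σx = 28, Σy = 251, Σx² = 262, Σy² = 16541, Σxy = 1917
nΣxy − ΣxΣy = 7668 − 7028 = 640
nΣx² − (Σx)² = 1048 − 784 = 264; nΣy² − (Σy)² = 66164 − 63001 = 3163
r = 640 / √(264 × 3163) = 640 / 913.8009 ≈ 0.700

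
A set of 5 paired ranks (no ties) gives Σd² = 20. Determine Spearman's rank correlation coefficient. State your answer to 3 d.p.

ρ = 1 − 6Σd² / [n(n²−1)] = 1 − 6×20 / (5×24)
  = 1 − 120/120 = 1 − 1.0000 ≈ 0.000

0.000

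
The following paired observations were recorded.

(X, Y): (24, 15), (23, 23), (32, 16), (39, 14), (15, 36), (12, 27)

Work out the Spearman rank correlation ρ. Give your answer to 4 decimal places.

Rank X: 4, 3, 5, 6, 2, 1
Rank Y: 2, 4, 3, 1, 6, 5
d = rank(X) − rank(Y): 2, -1, 2, 5, -4, -4; Σd² = 66
ρ = 1 − 6Σd² / [n(n²−1)] = 1 − 6×66 / (6×35) = 1 − 396/210 ≈ -0.8857

-0.8857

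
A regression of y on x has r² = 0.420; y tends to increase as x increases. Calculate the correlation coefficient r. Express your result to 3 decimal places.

|r| = √0.420 = 0.648
The association is positive, so r = 0.648.

0.648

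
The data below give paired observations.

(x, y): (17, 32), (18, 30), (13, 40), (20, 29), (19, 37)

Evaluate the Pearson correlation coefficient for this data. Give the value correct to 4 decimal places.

n = 5, Σx = 87, Σy = 168, Σx² = 1543, Σy² = 5734, Σxy = 2887
nΣxy − ΣxΣy = 14435 − 14616 = -181
nΣx² − (Σx)² = 7715 − 7569 = 146; nΣy² − (Σy)² = 28670 − 28224 = 446
r = -181 / √(146 × 446) = -181 / 255.1784 ≈ -0.7093

-0.7093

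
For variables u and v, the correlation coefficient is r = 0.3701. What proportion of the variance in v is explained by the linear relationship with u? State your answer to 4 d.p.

r² = (0.3701)² = 0.1370

0.1370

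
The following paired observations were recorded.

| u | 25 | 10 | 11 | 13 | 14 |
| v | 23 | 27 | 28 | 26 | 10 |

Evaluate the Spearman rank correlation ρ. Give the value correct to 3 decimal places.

-0.800

Rank u: 5, 1, 2, 3, 4
Rank v: 2, 4, 5, 3, 1
d = rank(u) − rank(v): 3, -3, -3, 0, 3; Σd² = 36
ρ = 1 − 6Σd² / [n(n²−1)] = 1 − 6×36 / (5×24) = 1 − 216/120 ≈ -0.800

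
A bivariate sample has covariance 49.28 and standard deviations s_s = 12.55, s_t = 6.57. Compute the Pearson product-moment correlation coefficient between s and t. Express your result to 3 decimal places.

r = Cov(s,t) / (s_s · s_t) = 49.28 / (12.55 × 6.57)
  = 49.28 / 82.4535 ≈ 0.598

0.598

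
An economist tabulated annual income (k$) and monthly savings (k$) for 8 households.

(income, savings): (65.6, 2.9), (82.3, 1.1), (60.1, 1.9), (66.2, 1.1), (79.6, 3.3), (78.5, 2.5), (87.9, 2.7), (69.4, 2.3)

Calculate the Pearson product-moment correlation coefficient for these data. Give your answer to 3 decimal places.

n = 8, Σx = 589.6, Σy = 17.8, Σx² = 44112.28, Σy² = 44.16, Σxy = 1323.66
nΣxy − ΣxΣy = 10589.28 − 10494.88 = 94.4
nΣx² − (Σx)² = 352898.24 − 347628.16 = 5270.08; nΣy² − (Σy)² = 353.28 − 316.84 = 36.44
r = 94.4 / √(5270.08 × 36.44) = 94.4 / 438.2256 ≈ 0.215

0.215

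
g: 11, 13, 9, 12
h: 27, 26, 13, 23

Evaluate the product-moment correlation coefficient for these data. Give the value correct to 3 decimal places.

0.816

n = 4, Σg = 45, Σh = 89, Σg² = 515, Σh² = 2103, Σgh = 1028
nΣgh − ΣgΣh = 4112 − 4005 = 107
nΣg² − (Σg)² = 2060 − 2025 = 35; nΣh² − (Σh)² = 8412 − 7921 = 491
r = 107 / √(35 × 491) = 107 / 131.0916 ≈ 0.816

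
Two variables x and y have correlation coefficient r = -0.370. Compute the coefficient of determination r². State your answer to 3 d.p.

0.137

r² = (-0.370)² = 0.137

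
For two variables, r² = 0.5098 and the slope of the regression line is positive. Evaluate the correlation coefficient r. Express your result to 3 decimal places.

0.714

|r| = √0.5098 = 0.714
The association is positive, so r = 0.714.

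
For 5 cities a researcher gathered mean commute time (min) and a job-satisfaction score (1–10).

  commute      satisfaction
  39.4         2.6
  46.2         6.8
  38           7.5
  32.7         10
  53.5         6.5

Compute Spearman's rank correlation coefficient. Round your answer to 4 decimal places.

-0.7000

Rank commute: 3, 4, 2, 1, 5
Rank satisfaction: 1, 3, 4, 5, 2
d = rank(commute) − rank(satisfaction): 2, 1, -2, -4, 3; Σd² = 34
ρ = 1 − 6Σd² / [n(n²−1)] = 1 − 6×34 / (5×24) = 1 − 204/120 ≈ -0.7000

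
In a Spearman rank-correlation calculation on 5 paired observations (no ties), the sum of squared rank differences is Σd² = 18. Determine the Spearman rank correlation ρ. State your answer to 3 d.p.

0.100

ρ = 1 − 6Σd² / [n(n²−1)] = 1 − 6×18 / (5×24)
  = 1 − 108/120 = 1 − 0.9000 ≈ 0.100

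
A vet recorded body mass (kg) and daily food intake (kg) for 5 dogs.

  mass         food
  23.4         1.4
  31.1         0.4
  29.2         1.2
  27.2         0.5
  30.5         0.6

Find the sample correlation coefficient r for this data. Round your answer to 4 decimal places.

n = 5, Σx = 141.4, Σy = 4.1, Σx² = 4037.5, Σy² = 4.17, Σxy = 112.14
nΣxy − ΣxΣy = 560.7 − 579.74 = -19.04
nΣx² − (Σx)² = 20187.5 − 19993.96 = 193.54; nΣy² − (Σy)² = 20.85 − 16.81 = 4.04
r = -19.04 / √(193.54 × 4.04) = -19.04 / 27.9625 ≈ -0.6809

-0.6809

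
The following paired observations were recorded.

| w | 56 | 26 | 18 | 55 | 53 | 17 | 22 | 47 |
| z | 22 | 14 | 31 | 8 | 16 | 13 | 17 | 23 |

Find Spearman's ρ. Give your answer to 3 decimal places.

Rank w: 8, 4, 2, 7, 6, 1, 3, 5
Rank z: 6, 3, 8, 1, 4, 2, 5, 7
d = rank(w) − rank(z): 2, 1, -6, 6, 2, -1, -2, -2; Σd² = 90
ρ = 1 − 6Σd² / [n(n²−1)] = 1 − 6×90 / (8×63) = 1 − 540/504 ≈ -0.071

-0.071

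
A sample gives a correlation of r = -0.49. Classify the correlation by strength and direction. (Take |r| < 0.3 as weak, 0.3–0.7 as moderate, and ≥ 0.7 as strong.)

moderate negative

r = -0.49 < 0 so the relationship is negative.
|r| = 0.49, which falls in the moderate range.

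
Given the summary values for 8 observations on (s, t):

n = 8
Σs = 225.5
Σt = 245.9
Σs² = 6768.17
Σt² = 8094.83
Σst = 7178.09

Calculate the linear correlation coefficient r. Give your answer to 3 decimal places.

r = (nΣst − ΣsΣt) / √[(nΣs² − (Σs)²)(nΣt² − (Σt)²)]
Numerator: 8×7178.09 − 225.5×245.9 = 1974.27
Denominator: √[(54145.36 − 50850.25)(64758.64 − 60466.81)] = √[3295.11 × 4291.83] = 3760.5920
r = 1974.27 / 3760.5920 ≈ 0.525

0.525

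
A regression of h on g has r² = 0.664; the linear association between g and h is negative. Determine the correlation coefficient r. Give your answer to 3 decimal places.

|r| = √0.664 = 0.815
The association is negative, so r = −0.815.

-0.815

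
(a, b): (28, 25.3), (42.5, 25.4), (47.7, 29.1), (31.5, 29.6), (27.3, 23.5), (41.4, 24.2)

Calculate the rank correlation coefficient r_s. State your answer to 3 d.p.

0.543

Rank a: 2, 5, 6, 3, 1, 4
Rank b: 3, 4, 5, 6, 1, 2
d = rank(a) − rank(b): -1, 1, 1, -3, 0, 2; Σd² = 16
ρ = 1 − 6Σd² / [n(n²−1)] = 1 − 6×16 / (6×35) = 1 − 96/210 ≈ 0.543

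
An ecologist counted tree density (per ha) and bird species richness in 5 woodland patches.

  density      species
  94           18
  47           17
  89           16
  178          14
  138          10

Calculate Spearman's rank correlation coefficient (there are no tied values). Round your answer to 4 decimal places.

-0.6000

Rank density: 3, 1, 2, 5, 4
Rank species: 5, 4, 3, 2, 1
d = rank(density) − rank(species): -2, -3, -1, 3, 3; Σd² = 32
ρ = 1 − 6Σd² / [n(n²−1)] = 1 − 6×32 / (5×24) = 1 − 192/120 ≈ -0.6000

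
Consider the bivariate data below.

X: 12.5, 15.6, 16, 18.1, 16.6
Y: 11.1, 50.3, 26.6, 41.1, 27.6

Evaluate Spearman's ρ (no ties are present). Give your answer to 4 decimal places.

Rank X: 1, 2, 3, 5, 4
Rank Y: 1, 5, 2, 4, 3
d = rank(X) − rank(Y): 0, -3, 1, 1, 1; Σd² = 12
ρ = 1 − 6Σd² / [n(n²−1)] = 1 − 6×12 / (5×24) = 1 − 72/120 ≈ 0.4000

0.4000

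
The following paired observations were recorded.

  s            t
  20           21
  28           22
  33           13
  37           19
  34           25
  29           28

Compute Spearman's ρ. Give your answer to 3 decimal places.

-0.200

Rank s: 1, 2, 4, 6, 5, 3
Rank t: 3, 4, 1, 2, 5, 6
d = rank(s) − rank(t): -2, -2, 3, 4, 0, -3; Σd² = 42
ρ = 1 − 6Σd² / [n(n²−1)] = 1 − 6×42 / (6×35) = 1 − 252/210 ≈ -0.200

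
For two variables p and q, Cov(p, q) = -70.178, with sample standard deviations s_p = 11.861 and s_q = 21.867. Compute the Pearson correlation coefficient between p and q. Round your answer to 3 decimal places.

r = Cov(p,q) / (s_p · s_q) = -70.178 / (11.861 × 21.867)
  = -70.178 / 259.3645 ≈ -0.271

-0.271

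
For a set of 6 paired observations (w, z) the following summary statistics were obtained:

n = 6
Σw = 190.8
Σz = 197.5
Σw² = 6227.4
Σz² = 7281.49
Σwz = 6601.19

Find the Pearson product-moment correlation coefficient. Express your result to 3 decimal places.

0.908

r = (nΣwz − ΣwΣz) / √[(nΣw² − (Σw)²)(nΣz² − (Σz)²)]
Numerator: 6×6601.19 − 190.8×197.5 = 1924.14
Denominator: √[(37364.4 − 36404.64)(43688.94 − 39006.25)] = √[959.76 × 4682.69] = 2119.9666
r = 1924.14 / 2119.9666 ≈ 0.908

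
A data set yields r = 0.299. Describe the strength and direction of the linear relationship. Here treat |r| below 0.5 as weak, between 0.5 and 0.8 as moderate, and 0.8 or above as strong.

r = 0.299 > 0 so the relationship is positive.
|r| = 0.299, which falls in the weak range.

weak positive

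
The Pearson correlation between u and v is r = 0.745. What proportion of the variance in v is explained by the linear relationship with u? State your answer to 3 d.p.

r² = (0.745)² = 0.555

0.555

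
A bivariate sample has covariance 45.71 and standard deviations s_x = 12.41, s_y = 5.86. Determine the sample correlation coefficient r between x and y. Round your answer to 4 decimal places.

0.6286

r = Cov(x,y) / (s_x · s_y) = 45.71 / (12.41 × 5.86)
  = 45.71 / 72.7226 ≈ 0.6286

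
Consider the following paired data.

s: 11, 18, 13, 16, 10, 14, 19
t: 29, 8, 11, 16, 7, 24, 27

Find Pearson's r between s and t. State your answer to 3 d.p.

0.110

n = 7, Σs = 101, Σt = 122, Σs² = 1527, Σt² = 2636, Σst = 1781
nΣst − ΣsΣt = 12467 − 12322 = 145
nΣs² − (Σs)² = 10689 − 10201 = 488; nΣt² − (Σt)² = 18452 − 14884 = 3568
r = 145 / √(488 × 3568) = 145 / 1319.5393 ≈ 0.110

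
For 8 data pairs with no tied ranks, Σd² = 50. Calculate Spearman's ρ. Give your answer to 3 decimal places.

0.405

ρ = 1 − 6Σd² / [n(n²−1)] = 1 − 6×50 / (8×63)
  = 1 − 300/504 = 1 − 0.5952 ≈ 0.405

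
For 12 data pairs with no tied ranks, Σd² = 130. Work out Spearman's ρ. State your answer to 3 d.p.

ρ = 1 − 6Σd² / [n(n²−1)] = 1 − 6×130 / (12×143)
  = 1 − 780/1716 = 1 − 0.4545 ≈ 0.545

0.545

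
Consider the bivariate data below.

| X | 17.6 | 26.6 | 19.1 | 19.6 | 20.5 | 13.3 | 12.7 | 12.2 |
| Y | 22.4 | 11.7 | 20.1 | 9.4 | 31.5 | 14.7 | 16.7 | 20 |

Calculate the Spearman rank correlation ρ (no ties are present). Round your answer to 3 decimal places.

Rank X: 4, 8, 5, 6, 7, 3, 2, 1
Rank Y: 7, 2, 6, 1, 8, 3, 4, 5
d = rank(X) − rank(Y): -3, 6, -1, 5, -1, 0, -2, -4; Σd² = 92
ρ = 1 − 6Σd² / [n(n²−1)] = 1 − 6×92 / (8×63) = 1 − 552/504 ≈ -0.095

-0.095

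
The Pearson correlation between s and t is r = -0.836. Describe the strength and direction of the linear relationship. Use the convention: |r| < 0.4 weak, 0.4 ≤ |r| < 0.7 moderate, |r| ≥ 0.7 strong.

r = -0.836 < 0 so the relationship is negative.
|r| = 0.836, which falls in the strong range.

strong negative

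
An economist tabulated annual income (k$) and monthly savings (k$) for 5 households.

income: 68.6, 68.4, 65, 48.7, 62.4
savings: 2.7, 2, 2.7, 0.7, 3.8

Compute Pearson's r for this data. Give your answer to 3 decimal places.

n = 5, Σx = 313.1, Σy = 11.9, Σx² = 19874.97, Σy² = 33.51, Σxy = 768.73
nΣxy − ΣxΣy = 3843.65 − 3725.89 = 117.76
nΣx² − (Σx)² = 99374.85 − 98031.61 = 1343.24; nΣy² − (Σy)² = 167.55 − 141.61 = 25.94
r = 117.76 / √(1343.24 × 25.94) = 117.76 / 186.6645 ≈ 0.631

0.631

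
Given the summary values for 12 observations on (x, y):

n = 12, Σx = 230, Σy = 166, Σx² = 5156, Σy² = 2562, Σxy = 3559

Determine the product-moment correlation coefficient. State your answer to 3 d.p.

r = (nΣxy − ΣxΣy) / √[(nΣx² − (Σx)²)(nΣy² − (Σy)²)]
Numerator: 12×3559 − 230×166 = 4528
Denominator: √[(61872 − 52900)(30744 − 27556)] = √[8972 × 3188] = 5348.1526
r = 4528 / 5348.1526 ≈ 0.847

0.847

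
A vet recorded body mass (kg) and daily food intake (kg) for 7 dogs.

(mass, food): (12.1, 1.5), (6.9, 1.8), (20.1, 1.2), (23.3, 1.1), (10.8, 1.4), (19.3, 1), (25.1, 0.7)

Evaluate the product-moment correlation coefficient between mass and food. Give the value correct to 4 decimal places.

n = 7, Σx = 117.6, Σy = 8.7, Σx² = 2260.06, Σy² = 11.59, Σxy = 132.31
nΣxy − ΣxΣy = 926.17 − 1023.12 = -96.95
nΣx² − (Σx)² = 15820.42 − 13829.76 = 1990.66; nΣy² − (Σy)² = 81.13 − 75.69 = 5.44
r = -96.95 / √(1990.66 × 5.44) = -96.95 / 104.0634 ≈ -0.9316

-0.9316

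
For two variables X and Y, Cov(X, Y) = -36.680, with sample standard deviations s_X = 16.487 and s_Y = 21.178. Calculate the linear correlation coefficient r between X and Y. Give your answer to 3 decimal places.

r = Cov(X,Y) / (s_X · s_Y) = -36.680 / (16.487 × 21.178)
  = -36.680 / 349.1617 ≈ -0.105

-0.105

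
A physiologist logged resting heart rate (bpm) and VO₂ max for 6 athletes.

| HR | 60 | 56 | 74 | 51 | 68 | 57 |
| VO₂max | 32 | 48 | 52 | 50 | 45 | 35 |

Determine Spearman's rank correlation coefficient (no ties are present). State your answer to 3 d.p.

Rank HR: 4, 2, 6, 1, 5, 3
Rank VO₂max: 1, 4, 6, 5, 3, 2
d = rank(HR) − rank(VO₂max): 3, -2, 0, -4, 2, 1; Σd² = 34
ρ = 1 − 6Σd² / [n(n²−1)] = 1 − 6×34 / (6×35) = 1 − 204/210 ≈ 0.029

0.029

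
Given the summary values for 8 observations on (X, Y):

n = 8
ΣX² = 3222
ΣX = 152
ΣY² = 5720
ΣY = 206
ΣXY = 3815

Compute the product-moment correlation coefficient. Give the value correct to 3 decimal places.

r = (nΣXY − ΣXΣY) / √[(nΣX² − (ΣX)²)(nΣY² − (ΣY)²)]
Numerator: 8×3815 − 152×206 = -792
Denominator: √[(25776 − 23104)(45760 − 42436)] = √[2672 × 3324] = 2980.2228
r = -792 / 2980.2228 ≈ -0.266

-0.266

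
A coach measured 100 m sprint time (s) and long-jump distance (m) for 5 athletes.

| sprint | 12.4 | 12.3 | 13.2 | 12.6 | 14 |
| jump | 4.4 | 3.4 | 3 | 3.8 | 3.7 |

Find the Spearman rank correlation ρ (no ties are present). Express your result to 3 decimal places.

-0.200

Rank sprint: 2, 1, 4, 3, 5
Rank jump: 5, 2, 1, 4, 3
d = rank(sprint) − rank(jump): -3, -1, 3, -1, 2; Σd² = 24
ρ = 1 − 6Σd² / [n(n²−1)] = 1 − 6×24 / (5×24) = 1 − 144/120 ≈ -0.200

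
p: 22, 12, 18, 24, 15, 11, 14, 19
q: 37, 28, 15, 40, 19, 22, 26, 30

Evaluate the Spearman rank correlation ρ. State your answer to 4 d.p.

Rank p: 7, 2, 5, 8, 4, 1, 3, 6
Rank q: 7, 5, 1, 8, 2, 3, 4, 6
d = rank(p) − rank(q): 0, -3, 4, 0, 2, -2, -1, 0; Σd² = 34
ρ = 1 − 6Σd² / [n(n²−1)] = 1 − 6×34 / (8×63) = 1 − 204/504 ≈ 0.5952

0.5952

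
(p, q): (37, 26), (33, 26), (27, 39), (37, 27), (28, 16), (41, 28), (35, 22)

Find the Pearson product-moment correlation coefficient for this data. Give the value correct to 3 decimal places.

n = 7, Σp = 238, Σq = 184, Σp² = 8246, Σq² = 5126, Σpq = 6238
nΣpq − ΣpΣq = 43666 − 43792 = -126
nΣp² − (Σp)² = 57722 − 56644 = 1078; nΣq² − (Σq)² = 35882 − 33856 = 2026
r = -126 / √(1078 × 2026) = -126 / 1477.8457 ≈ -0.085

-0.085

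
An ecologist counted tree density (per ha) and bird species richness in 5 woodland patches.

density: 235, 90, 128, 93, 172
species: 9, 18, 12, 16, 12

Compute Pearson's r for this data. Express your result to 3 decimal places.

-0.916

n = 5, Σx = 718, Σy = 67, Σx² = 117942, Σy² = 949, Σxy = 8823
nΣxy − ΣxΣy = 44115 − 48106 = -3991
nΣx² − (Σx)² = 589710 − 515524 = 74186; nΣy² − (Σy)² = 4745 − 4489 = 256
r = -3991 / √(74186 × 256) = -3991 / 4357.9371 ≈ -0.916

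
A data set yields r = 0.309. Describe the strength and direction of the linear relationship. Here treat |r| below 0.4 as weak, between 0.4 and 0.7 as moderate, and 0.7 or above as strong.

weak positive

r = 0.309 > 0 so the relationship is positive.
|r| = 0.309, which falls in the weak range.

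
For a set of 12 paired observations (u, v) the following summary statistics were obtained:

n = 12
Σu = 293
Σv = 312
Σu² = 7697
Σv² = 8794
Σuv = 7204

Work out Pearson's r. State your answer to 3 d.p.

-0.680

r = (nΣuv − ΣuΣv) / √[(nΣu² − (Σu)²)(nΣv² − (Σv)²)]
Numerator: 12×7204 − 293×312 = -4968
Denominator: √[(92364 − 85849)(105528 − 97344)] = √[6515 × 8184] = 7301.9696
r = -4968 / 7301.9696 ≈ -0.680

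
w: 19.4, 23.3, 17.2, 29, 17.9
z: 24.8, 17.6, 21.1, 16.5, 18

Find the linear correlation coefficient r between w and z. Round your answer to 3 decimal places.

n = 5, Σw = 106.8, Σz = 98, Σw² = 2376.5, Σz² = 1966.26, Σwz = 2054.82
nΣwz − ΣwΣz = 10274.1 − 10466.4 = -192.3
nΣw² − (Σw)² = 11882.5 − 11406.24 = 476.26; nΣz² − (Σz)² = 9831.3 − 9604 = 227.3
r = -192.3 / √(476.26 × 227.3) = -192.3 / 329.0196 ≈ -0.584

-0.584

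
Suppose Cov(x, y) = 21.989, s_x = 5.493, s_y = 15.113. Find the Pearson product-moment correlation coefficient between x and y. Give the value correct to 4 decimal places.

0.2649

r = Cov(x,y) / (s_x · s_y) = 21.989 / (5.493 × 15.113)
  = 21.989 / 83.0157 ≈ 0.2649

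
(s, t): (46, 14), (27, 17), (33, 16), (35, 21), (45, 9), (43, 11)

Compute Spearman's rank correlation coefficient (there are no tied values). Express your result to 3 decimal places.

Rank s: 6, 1, 2, 3, 5, 4
Rank t: 3, 5, 4, 6, 1, 2
d = rank(s) − rank(t): 3, -4, -2, -3, 4, 2; Σd² = 58
ρ = 1 − 6Σd² / [n(n²−1)] = 1 − 6×58 / (6×35) = 1 − 348/210 ≈ -0.657

-0.657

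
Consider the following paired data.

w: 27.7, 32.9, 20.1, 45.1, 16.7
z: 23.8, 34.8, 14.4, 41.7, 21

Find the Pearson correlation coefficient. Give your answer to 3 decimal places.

n = 5, Σw = 142.5, Σz = 135.7, Σw² = 4566.61, Σz² = 4164.73, Σwz = 4324.99
nΣwz − ΣwΣz = 21624.95 − 19337.25 = 2287.7
nΣw² − (Σw)² = 22833.05 − 20306.25 = 2526.8; nΣz² − (Σz)² = 20823.65 − 18414.49 = 2409.16
r = 2287.7 / √(2526.8 × 2409.16) = 2287.7 / 2467.2790 ≈ 0.927

0.927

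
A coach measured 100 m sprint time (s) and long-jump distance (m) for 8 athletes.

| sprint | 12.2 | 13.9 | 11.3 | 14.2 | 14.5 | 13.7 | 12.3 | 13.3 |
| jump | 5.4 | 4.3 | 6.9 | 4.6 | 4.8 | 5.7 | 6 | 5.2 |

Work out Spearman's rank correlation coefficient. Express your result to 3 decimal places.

-0.786

Rank sprint: 2, 6, 1, 7, 8, 5, 3, 4
Rank jump: 5, 1, 8, 2, 3, 6, 7, 4
d = rank(sprint) − rank(jump): -3, 5, -7, 5, 5, -1, -4, 0; Σd² = 150
ρ = 1 − 6Σd² / [n(n²−1)] = 1 − 6×150 / (8×63) = 1 − 900/504 ≈ -0.786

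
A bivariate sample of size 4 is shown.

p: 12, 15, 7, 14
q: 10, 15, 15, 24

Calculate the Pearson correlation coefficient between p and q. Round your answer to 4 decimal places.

0.2891

n = 4, Σp = 48, Σq = 64, Σp² = 614, Σq² = 1126, Σpq = 786
nΣpq − ΣpΣq = 3144 − 3072 = 72
nΣp² − (Σp)² = 2456 − 2304 = 152; nΣq² − (Σq)² = 4504 − 4096 = 408
r = 72 / √(152 × 408) = 72 / 249.0301 ≈ 0.2891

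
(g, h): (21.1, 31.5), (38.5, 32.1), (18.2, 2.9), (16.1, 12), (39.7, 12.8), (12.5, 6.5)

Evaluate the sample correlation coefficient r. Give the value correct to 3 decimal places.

0.480

n = 6, Σg = 146.1, Σh = 97.8, Σg² = 4250.25, Σh² = 2381.16, Σgh = 2735.89
nΣgh − ΣgΣh = 16415.34 − 14288.58 = 2126.76
nΣg² − (Σg)² = 25501.5 − 21345.21 = 4156.29; nΣh² − (Σh)² = 14286.96 − 9564.84 = 4722.12
r = 2126.76 / √(4156.29 × 4722.12) = 2126.76 / 4430.1806 ≈ 0.480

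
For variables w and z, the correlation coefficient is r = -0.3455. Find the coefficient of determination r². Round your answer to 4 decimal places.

0.1194

r² = (-0.3455)² = 0.1194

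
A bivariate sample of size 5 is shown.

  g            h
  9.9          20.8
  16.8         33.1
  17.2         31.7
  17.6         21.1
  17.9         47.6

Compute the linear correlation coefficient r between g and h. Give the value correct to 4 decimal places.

n = 5, Σg = 79.4, Σh = 154.3, Σg² = 1306.26, Σh² = 5244.11, Σgh = 2530.64
nΣgh − ΣgΣh = 12653.2 − 12251.42 = 401.78
nΣg² − (Σg)² = 6531.3 − 6304.36 = 226.94; nΣh² − (Σh)² = 26220.55 − 23808.49 = 2412.06
r = 401.78 / √(226.94 × 2412.06) = 401.78 / 739.8601 ≈ 0.5430

0.5430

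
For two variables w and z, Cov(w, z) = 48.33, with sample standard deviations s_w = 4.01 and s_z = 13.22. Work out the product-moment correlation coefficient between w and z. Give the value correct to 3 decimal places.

0.912

r = Cov(w,z) / (s_w · s_z) = 48.33 / (4.01 × 13.22)
  = 48.33 / 53.0122 ≈ 0.912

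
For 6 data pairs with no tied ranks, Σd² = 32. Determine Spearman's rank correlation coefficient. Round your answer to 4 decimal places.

ρ = 1 − 6Σd² / [n(n²−1)] = 1 − 6×32 / (6×35)
  = 1 − 192/210 = 1 − 0.91429 ≈ 0.0857

0.0857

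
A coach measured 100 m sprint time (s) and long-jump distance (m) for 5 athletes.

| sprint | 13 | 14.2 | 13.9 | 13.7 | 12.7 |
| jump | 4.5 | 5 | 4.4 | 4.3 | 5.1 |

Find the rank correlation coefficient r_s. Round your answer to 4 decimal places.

-0.3000

Rank sprint: 2, 5, 4, 3, 1
Rank jump: 3, 4, 2, 1, 5
d = rank(sprint) − rank(jump): -1, 1, 2, 2, -4; Σd² = 26
ρ = 1 − 6Σd² / [n(n²−1)] = 1 − 6×26 / (5×24) = 1 − 156/120 ≈ -0.3000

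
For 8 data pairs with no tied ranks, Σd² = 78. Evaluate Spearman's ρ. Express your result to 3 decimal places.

ρ = 1 − 6Σd² / [n(n²−1)] = 1 − 6×78 / (8×63)
  = 1 − 468/504 = 1 − 0.9286 ≈ 0.071

0.071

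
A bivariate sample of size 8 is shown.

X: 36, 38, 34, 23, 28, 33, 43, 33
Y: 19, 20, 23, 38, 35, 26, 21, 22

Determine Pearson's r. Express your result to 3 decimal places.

n = 8, ΣX = 268, ΣY = 204, ΣX² = 9236, ΣY² = 5560, ΣXY = 6567
nΣXY − ΣXΣY = 52536 − 54672 = -2136
nΣX² − (ΣX)² = 73888 − 71824 = 2064; nΣY² − (ΣY)² = 44480 − 41616 = 2864
r = -2136 / √(2064 × 2864) = -2136 / 2431.3157 ≈ -0.879

-0.879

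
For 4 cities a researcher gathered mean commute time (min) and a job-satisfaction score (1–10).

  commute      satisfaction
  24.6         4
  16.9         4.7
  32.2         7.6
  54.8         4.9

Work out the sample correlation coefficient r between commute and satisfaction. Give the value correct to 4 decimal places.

n = 4, Σx = 128.5, Σy = 21.2, Σx² = 4930.65, Σy² = 119.86, Σxy = 691.07
nΣxy − ΣxΣy = 2764.28 − 2724.2 = 40.08
nΣx² − (Σx)² = 19722.6 − 16512.25 = 3210.35; nΣy² − (Σy)² = 479.44 − 449.44 = 30
r = 40.08 / √(3210.35 × 30) = 40.08 / 310.3393 ≈ 0.1291

0.1291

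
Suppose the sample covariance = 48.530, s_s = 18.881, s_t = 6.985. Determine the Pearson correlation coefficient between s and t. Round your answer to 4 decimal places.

r = Cov(s,t) / (s_s · s_t) = 48.530 / (18.881 × 6.985)
  = 48.530 / 131.8838 ≈ 0.3680

0.3680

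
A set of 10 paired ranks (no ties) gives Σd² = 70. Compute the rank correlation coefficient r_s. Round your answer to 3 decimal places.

0.576

ρ = 1 − 6Σd² / [n(n²−1)] = 1 − 6×70 / (10×99)
  = 1 − 420/990 = 1 − 0.4242 ≈ 0.576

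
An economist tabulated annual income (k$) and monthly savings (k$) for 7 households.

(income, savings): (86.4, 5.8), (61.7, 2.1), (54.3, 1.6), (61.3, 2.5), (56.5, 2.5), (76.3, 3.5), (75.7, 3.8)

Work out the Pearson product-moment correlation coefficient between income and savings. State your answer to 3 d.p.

n = 7, Σx = 472.2, Σy = 21.8, Σx² = 32722.46, Σy² = 79.8, Σxy = 1566.78
nΣxy − ΣxΣy = 10967.46 − 10293.96 = 673.5
nΣx² − (Σx)² = 229057.22 − 222972.84 = 6084.38; nΣy² − (Σy)² = 558.6 − 475.24 = 83.36
r = 673.5 / √(6084.38 × 83.36) = 673.5 / 712.1755 ≈ 0.946

0.946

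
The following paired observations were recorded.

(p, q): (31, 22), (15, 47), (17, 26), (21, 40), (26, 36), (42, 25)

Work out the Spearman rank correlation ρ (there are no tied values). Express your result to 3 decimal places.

Rank p: 5, 1, 2, 3, 4, 6
Rank q: 1, 6, 3, 5, 4, 2
d = rank(p) − rank(q): 4, -5, -1, -2, 0, 4; Σd² = 62
ρ = 1 − 6Σd² / [n(n²−1)] = 1 − 6×62 / (6×35) = 1 − 372/210 ≈ -0.771

-0.771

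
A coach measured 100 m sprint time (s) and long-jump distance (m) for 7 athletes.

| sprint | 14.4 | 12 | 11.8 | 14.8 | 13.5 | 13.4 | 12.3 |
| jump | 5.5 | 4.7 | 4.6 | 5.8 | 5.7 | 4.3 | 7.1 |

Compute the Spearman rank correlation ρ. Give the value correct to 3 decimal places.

0.429

Rank sprint: 6, 2, 1, 7, 5, 4, 3
Rank jump: 4, 3, 2, 6, 5, 1, 7
d = rank(sprint) − rank(jump): 2, -1, -1, 1, 0, 3, -4; Σd² = 32
ρ = 1 − 6Σd² / [n(n²−1)] = 1 − 6×32 / (7×48) = 1 − 192/336 ≈ 0.429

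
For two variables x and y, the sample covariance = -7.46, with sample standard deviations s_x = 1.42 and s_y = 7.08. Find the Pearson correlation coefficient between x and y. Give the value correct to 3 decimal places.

-0.742

r = Cov(x,y) / (s_x · s_y) = -7.46 / (1.42 × 7.08)
  = -7.46 / 10.0536 ≈ -0.742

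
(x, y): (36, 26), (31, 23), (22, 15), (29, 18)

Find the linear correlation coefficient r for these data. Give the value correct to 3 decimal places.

0.955

n = 4, Σx = 118, Σy = 82, Σx² = 3582, Σy² = 1754, Σxy = 2501
nΣxy − ΣxΣy = 10004 − 9676 = 328
nΣx² − (Σx)² = 14328 − 13924 = 404; nΣy² − (Σy)² = 7016 − 6724 = 292
r = 328 / √(404 × 292) = 328 / 343.4647 ≈ 0.955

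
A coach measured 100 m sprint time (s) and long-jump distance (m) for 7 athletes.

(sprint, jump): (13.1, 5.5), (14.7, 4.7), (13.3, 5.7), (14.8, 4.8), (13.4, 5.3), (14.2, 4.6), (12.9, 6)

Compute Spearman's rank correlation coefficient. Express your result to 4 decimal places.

Rank sprint: 2, 6, 3, 7, 4, 5, 1
Rank jump: 5, 2, 6, 3, 4, 1, 7
d = rank(sprint) − rank(jump): -3, 4, -3, 4, 0, 4, -6; Σd² = 102
ρ = 1 − 6Σd² / [n(n²−1)] = 1 − 6×102 / (7×48) = 1 − 612/336 ≈ -0.8214

-0.8214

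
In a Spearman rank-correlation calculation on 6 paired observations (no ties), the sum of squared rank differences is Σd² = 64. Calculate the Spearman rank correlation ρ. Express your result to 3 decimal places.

ρ = 1 − 6Σd² / [n(n²−1)] = 1 − 6×64 / (6×35)
  = 1 − 384/210 = 1 − 1.8286 ≈ -0.829

-0.829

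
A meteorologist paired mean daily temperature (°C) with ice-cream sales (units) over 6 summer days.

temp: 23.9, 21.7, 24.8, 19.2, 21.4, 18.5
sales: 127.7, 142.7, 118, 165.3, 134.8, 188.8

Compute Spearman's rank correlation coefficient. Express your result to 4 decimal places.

-0.9429

Rank temp: 5, 4, 6, 2, 3, 1
Rank sales: 2, 4, 1, 5, 3, 6
d = rank(temp) − rank(sales): 3, 0, 5, -3, 0, -5; Σd² = 68
ρ = 1 − 6Σd² / [n(n²−1)] = 1 − 6×68 / (6×35) = 1 − 408/210 ≈ -0.9429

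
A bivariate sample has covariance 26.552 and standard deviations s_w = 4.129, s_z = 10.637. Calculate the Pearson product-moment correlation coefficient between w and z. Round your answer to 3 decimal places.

r = Cov(w,z) / (s_w · s_z) = 26.552 / (4.129 × 10.637)
  = 26.552 / 43.9202 ≈ 0.605

0.605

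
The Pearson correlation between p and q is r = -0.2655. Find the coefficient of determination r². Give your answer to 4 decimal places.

0.0705

r² = (-0.2655)² = 0.0705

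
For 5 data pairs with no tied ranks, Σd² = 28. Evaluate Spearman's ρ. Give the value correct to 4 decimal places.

-0.4000

ρ = 1 − 6Σd² / [n(n²−1)] = 1 − 6×28 / (5×24)
  = 1 − 168/120 = 1 − 1.40000 ≈ -0.4000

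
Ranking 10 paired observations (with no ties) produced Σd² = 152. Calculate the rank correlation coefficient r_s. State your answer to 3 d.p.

0.079

ρ = 1 − 6Σd² / [n(n²−1)] = 1 − 6×152 / (10×99)
  = 1 − 912/990 = 1 − 0.9212 ≈ 0.079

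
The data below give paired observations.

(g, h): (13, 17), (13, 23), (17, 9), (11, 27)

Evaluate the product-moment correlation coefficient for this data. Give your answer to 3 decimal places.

-0.947

n = 4, Σg = 54, Σh = 76, Σg² = 748, Σh² = 1628, Σgh = 970
nΣgh − ΣgΣh = 3880 − 4104 = -224
nΣg² − (Σg)² = 2992 − 2916 = 76; nΣh² − (Σh)² = 6512 − 5776 = 736
r = -224 / √(76 × 736) = -224 / 236.5079 ≈ -0.947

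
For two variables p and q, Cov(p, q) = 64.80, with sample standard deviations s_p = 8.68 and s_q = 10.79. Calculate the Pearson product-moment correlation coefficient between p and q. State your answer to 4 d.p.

0.6919

r = Cov(p,q) / (s_p · s_q) = 64.80 / (8.68 × 10.79)
  = 64.80 / 93.6572 ≈ 0.6919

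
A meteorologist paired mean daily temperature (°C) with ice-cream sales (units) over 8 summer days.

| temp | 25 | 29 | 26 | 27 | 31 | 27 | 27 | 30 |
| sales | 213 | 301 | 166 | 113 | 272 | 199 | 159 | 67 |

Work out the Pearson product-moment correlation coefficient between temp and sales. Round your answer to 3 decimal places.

n = 8, Σx = 222, Σy = 1490, Σx² = 6190, Σy² = 319650, Σxy = 41529
nΣxy − ΣxΣy = 332232 − 330780 = 1452
nΣx² − (Σx)² = 49520 − 49284 = 236; nΣy² − (Σy)² = 2557200 − 2220100 = 337100
r = 1452 / √(236 × 337100) = 1452 / 8919.3946 ≈ 0.163

0.163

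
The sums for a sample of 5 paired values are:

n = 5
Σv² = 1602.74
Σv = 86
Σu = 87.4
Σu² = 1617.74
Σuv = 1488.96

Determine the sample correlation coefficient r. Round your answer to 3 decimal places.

-0.136

r = (nΣuv − ΣuΣv) / √[(nΣu² − (Σu)²)(nΣv² − (Σv)²)]
Numerator: 5×1488.96 − 87.4×86 = -71.6
Denominator: √[(8088.7 − 7638.76)(8013.7 − 7396)] = √[449.94 × 617.7] = 527.1887
r = -71.6 / 527.1887 ≈ -0.136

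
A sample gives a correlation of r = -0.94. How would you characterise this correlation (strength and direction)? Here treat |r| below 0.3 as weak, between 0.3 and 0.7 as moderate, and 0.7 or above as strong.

strong negative

r = -0.94 < 0 so the relationship is negative.
|r| = 0.94, which falls in the strong range.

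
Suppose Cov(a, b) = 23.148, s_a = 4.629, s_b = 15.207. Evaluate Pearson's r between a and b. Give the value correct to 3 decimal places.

r = Cov(a,b) / (s_a · s_b) = 23.148 / (4.629 × 15.207)
  = 23.148 / 70.3932 ≈ 0.329

0.329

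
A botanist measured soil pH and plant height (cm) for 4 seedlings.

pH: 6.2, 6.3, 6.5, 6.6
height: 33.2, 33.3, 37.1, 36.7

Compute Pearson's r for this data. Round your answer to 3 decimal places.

n = 4, Σx = 25.6, Σy = 140.3, Σx² = 163.94, Σy² = 4934.43, Σxy = 899
nΣxy − ΣxΣy = 3596 − 3591.68 = 4.32
nΣx² − (Σx)² = 655.76 − 655.36 = 0.4; nΣy² − (Σy)² = 19737.72 − 19684.09 = 53.63
r = 4.32 / √(0.4 × 53.63) = 4.32 / 4.6316 ≈ 0.933

0.933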